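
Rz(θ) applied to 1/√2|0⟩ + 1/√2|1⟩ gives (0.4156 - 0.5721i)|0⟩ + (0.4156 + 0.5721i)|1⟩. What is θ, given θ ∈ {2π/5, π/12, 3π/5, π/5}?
3π/5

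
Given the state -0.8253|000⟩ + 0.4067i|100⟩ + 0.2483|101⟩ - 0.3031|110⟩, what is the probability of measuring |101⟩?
0.06165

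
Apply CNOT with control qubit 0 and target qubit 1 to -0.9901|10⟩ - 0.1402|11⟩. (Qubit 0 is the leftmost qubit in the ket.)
-0.1402|10⟩ - 0.9901|11⟩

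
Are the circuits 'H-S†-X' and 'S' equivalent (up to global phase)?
No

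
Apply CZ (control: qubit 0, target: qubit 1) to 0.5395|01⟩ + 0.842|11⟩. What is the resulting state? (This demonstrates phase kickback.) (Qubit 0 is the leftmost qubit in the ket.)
0.5395|01⟩ - 0.842|11⟩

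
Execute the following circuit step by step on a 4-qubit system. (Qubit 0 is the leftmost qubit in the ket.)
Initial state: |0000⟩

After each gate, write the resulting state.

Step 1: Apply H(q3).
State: 1/√2|0000⟩ + 1/√2|0001⟩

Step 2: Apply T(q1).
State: 1/√2|0000⟩ + 1/√2|0001⟩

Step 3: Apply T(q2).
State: 1/√2|0000⟩ + 1/√2|0001⟩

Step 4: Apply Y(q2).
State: (1/√2)i|0010⟩ + (1/√2)i|0011⟩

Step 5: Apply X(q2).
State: (1/√2)i|0000⟩ + (1/√2)i|0001⟩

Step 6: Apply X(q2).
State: (1/√2)i|0010⟩ + (1/√2)i|0011⟩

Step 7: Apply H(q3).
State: i|0010⟩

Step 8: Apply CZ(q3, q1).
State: i|0010⟩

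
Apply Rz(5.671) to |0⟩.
(-0.9535 - 0.3013i)|0⟩

Rz(5.671) = [[e^(−iθ/2), 0], [0, e^(iθ/2)]] with e^(±iθ/2) = cos(θ/2) ± i·sin(θ/2); θ = 5.671, cos(θ/2) ≈ -0.953518, sin(θ/2) ≈ 0.301335.
With a = amp(|0⟩) = 1 and b = amp(|1⟩) = 0:
new amp(|0⟩) = (-0.953518 - 0.301335i)·a = (-0.9535 - 0.3013i)
new amp(|1⟩) = (-0.953518 + 0.301335i)·b = 0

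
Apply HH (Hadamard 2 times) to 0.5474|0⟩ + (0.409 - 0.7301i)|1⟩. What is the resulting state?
0.5474|0⟩ + (0.409 - 0.7301i)|1⟩

H² = I, so an even number of Hadamards cancels: H^2 = I and the state is unchanged.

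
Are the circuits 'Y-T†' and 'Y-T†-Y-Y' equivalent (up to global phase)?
Yes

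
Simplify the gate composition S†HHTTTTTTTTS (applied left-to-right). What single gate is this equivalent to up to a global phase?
I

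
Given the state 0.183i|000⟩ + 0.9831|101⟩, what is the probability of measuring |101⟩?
0.9665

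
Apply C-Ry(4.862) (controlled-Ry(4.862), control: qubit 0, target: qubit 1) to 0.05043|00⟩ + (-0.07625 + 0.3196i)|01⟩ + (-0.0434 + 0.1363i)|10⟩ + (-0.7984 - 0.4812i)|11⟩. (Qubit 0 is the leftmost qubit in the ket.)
0.05043|00⟩ + (-0.07625 + 0.3196i)|01⟩ + (0.5537 + 0.2106i)|10⟩ + (0.5769 + 0.4536i)|11⟩

C-Ry(4.862) leaves the control-|0⟩ kets |00⟩, |01⟩ unchanged and applies Ry(4.862) to qubit 1 on the control-|1⟩ pair (|10⟩, |11⟩).
Ry(4.862) = [[cos(θ/2), −sin(θ/2)], [sin(θ/2), cos(θ/2)]]; θ = 4.862, cos(θ/2) ≈ -0.757975, sin(θ/2) ≈ 0.652283.
With a = amp(|10⟩) = (-0.0434 + 0.1363i) and b = amp(|11⟩) = (-0.7984 - 0.4812i):
new amp(|10⟩) = (-0.757975)·a + (-0.652283)·b = (0.5537 + 0.2106i)
new amp(|11⟩) = (0.652283)·a + (-0.757975)·b = (0.5769 + 0.4536i)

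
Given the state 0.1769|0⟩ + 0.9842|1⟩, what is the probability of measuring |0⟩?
0.03129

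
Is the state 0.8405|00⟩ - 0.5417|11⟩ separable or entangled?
Entangled

Writing the state as a|00⟩ + b|01⟩ + c|10⟩ + d|11⟩, it is a product state iff ad − bc = 0.
Here (a, b, c, d) = (0.8405, 0, 0, -0.5417): ad − bc = (0.8405)(-0.5417) − (0)(0) = -0.4553 ≠ 0, so the state is entangled.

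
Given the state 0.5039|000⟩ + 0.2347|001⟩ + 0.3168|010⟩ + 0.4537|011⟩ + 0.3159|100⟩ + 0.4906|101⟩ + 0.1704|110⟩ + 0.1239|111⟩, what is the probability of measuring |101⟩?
0.2407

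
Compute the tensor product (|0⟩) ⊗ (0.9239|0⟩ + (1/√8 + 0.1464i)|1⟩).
0.9239|00⟩ + (1/√8 + 0.1464i)|01⟩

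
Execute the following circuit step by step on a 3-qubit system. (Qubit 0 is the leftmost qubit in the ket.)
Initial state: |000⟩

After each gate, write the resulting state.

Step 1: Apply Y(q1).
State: i|010⟩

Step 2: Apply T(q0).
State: i|010⟩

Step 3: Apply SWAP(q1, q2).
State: i|001⟩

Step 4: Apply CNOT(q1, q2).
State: i|001⟩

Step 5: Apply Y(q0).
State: -|101⟩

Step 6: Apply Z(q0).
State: |101⟩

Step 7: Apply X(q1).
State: |111⟩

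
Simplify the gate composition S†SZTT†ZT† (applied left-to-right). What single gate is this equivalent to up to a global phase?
T†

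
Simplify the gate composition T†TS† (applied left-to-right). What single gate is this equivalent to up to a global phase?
S†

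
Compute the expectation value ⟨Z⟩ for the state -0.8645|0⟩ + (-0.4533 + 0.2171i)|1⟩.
0.4947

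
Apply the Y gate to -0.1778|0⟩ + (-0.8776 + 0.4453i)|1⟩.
(0.4453 + 0.8776i)|0⟩ - 0.1778i|1⟩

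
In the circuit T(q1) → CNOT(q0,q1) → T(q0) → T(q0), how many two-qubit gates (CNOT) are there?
1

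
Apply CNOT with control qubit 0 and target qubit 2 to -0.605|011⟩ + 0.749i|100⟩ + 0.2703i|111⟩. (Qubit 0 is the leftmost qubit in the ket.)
-0.605|011⟩ + 0.749i|101⟩ + 0.2703i|110⟩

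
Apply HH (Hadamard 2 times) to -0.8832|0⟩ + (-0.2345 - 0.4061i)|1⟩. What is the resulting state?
-0.8832|0⟩ + (-0.2345 - 0.4061i)|1⟩

H² = I, so an even number of Hadamards cancels: H^2 = I and the state is unchanged.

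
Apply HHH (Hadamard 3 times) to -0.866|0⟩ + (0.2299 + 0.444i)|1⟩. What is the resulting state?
(-0.4498 + 0.314i)|0⟩ + (-0.7749 - 0.314i)|1⟩

H² = I, so H^3 = H: a single Hadamard. With (a, b) = (-0.866, (0.2299 + 0.444i)), H gives ((a + b)/√2, (a − b)/√2) = ((-0.4498 + 0.314i), (-0.7749 - 0.314i)).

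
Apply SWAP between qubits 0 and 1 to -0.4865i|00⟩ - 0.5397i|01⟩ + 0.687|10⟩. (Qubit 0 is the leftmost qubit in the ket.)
-0.4865i|00⟩ + 0.687|01⟩ - 0.5397i|10⟩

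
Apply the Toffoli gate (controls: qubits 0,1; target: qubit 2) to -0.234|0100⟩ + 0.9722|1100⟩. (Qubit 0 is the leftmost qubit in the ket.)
-0.234|0100⟩ + 0.9722|1110⟩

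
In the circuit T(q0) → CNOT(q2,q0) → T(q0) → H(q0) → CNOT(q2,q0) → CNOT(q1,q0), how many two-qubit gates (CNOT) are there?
3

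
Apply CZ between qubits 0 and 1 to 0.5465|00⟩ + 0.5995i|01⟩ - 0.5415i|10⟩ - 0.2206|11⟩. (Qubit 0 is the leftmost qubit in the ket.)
0.5465|00⟩ + 0.5995i|01⟩ - 0.5415i|10⟩ + 0.2206|11⟩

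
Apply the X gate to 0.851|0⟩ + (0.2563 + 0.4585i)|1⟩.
(0.2563 + 0.4585i)|0⟩ + 0.851|1⟩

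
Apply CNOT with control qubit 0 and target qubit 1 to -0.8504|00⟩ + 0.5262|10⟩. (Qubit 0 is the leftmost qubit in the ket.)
-0.8504|00⟩ + 0.5262|11⟩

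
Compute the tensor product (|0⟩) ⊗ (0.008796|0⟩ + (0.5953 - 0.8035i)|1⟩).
0.008796|00⟩ + (0.5953 - 0.8035i)|01⟩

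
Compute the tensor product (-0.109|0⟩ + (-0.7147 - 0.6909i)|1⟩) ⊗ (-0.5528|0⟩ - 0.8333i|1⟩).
0.06026|00⟩ + 0.09083i|01⟩ + (0.3951 + 0.3819i)|10⟩ + (-0.5757 + 0.5956i)|11⟩

amp(|b₁b₂…⟩) = product of the factor amplitudes for bits b₁, b₂, …; only kets whose every factor amplitude is nonzero survive.
|00⟩: (-0.109)(-0.5528) = 0.06026
|01⟩: (-0.109)(-0.8333i) = 0.09083i
|10⟩: (-0.7147 - 0.6909i)(-0.5528) = (0.3951 + 0.3819i)
|11⟩: (-0.7147 - 0.6909i)(-0.8333i) = (-0.5757 + 0.5956i)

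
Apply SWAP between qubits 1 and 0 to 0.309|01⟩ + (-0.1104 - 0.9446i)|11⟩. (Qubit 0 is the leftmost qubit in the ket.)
0.309|10⟩ + (-0.1104 - 0.9446i)|11⟩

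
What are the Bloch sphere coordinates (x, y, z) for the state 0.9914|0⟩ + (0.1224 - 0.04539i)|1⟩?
(0.2427, -0.09, 0.9658)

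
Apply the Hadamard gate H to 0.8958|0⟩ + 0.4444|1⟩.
0.9477|0⟩ + 0.3192|1⟩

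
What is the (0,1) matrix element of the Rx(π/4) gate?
-0.3827i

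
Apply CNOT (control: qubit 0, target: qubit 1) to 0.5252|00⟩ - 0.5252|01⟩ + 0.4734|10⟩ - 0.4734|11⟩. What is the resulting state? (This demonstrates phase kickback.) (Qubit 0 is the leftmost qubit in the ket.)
0.5252|00⟩ - 0.5252|01⟩ - 0.4734|10⟩ + 0.4734|11⟩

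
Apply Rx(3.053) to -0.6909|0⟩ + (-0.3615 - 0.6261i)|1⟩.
(-0.6561 + 0.3611i)|0⟩ + (-0.01601 + 0.6625i)|1⟩

Rx(3.053) = [[cos(θ/2), −i·sin(θ/2)], [−i·sin(θ/2), cos(θ/2)]]; θ = 3.053, cos(θ/2) ≈ 0.0442818, sin(θ/2) ≈ 0.999019.
With a = amp(|0⟩) = -0.6909 and b = amp(|1⟩) = (-0.3615 - 0.6261i):
new amp(|0⟩) = (0.0442818)·a + (-0.999019i)·b = (-0.6561 + 0.3611i)
new amp(|1⟩) = (-0.999019i)·a + (0.0442818)·b = (-0.01601 + 0.6625i)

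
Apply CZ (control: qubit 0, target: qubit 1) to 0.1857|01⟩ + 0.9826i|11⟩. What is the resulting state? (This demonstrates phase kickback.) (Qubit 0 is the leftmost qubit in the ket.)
0.1857|01⟩ - 0.9826i|11⟩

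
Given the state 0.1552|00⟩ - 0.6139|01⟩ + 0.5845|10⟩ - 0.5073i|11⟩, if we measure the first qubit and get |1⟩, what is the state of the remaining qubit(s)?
0.7552|0⟩ - 0.6555i|1⟩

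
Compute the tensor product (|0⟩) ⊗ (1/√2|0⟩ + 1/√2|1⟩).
1/√2|00⟩ + 1/√2|01⟩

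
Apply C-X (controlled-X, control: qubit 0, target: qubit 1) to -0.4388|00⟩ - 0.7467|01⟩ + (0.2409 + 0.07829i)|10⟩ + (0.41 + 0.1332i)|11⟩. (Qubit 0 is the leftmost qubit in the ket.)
-0.4388|00⟩ - 0.7467|01⟩ + (0.41 + 0.1332i)|10⟩ + (0.2409 + 0.07829i)|11⟩

C-X leaves the control-|0⟩ kets |00⟩, |01⟩ unchanged and applies X to qubit 1 on the control-|1⟩ pair (|10⟩, |11⟩).
X = [[0, 1], [1, 0]].
With a = amp(|10⟩) = (0.2409 + 0.07829i) and b = amp(|11⟩) = (0.41 + 0.1332i):
new amp(|10⟩) = (1)·b = (0.41 + 0.1332i)
new amp(|11⟩) = (1)·a = (0.2409 + 0.07829i)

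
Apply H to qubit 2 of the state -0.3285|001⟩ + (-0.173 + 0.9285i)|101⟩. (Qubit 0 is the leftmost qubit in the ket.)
-0.2323|000⟩ + 0.2323|001⟩ + (-0.1223 + 0.6565i)|100⟩ + (0.1223 - 0.6565i)|101⟩

H on qubit 2 mixes each pair of kets that differ only in qubit 2: amplitudes (a, b) of (|…0…⟩, |…1…⟩) become ((a + b)/√2, (a − b)/√2). Kets absent from the input have amplitude 0.
(|000⟩, |001⟩): (a, b) = (0, -0.3285) → (-0.2323, 0.2323)
(|100⟩, |101⟩): (a, b) = (0, (-0.173 + 0.9285i)) → ((-0.1223 + 0.6565i), (0.1223 - 0.6565i))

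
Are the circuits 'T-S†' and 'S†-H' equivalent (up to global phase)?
No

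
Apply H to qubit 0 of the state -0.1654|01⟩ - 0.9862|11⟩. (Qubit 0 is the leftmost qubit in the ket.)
-0.8143|01⟩ + 0.5804|11⟩

H on qubit 0 mixes each pair of kets that differ only in qubit 0: amplitudes (a, b) of (|…0…⟩, |…1…⟩) become ((a + b)/√2, (a − b)/√2). Kets absent from the input have amplitude 0.
(|01⟩, |11⟩): (a, b) = (-0.1654, -0.9862) → (-0.8143, 0.5804)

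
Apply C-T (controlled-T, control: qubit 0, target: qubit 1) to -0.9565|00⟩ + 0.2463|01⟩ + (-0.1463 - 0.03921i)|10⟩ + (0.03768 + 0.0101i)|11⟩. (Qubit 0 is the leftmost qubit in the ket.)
-0.9565|00⟩ + 0.2463|01⟩ + (-0.1463 - 0.03921i)|10⟩ + (0.0195 + 0.03379i)|11⟩

C-T leaves the control-|0⟩ kets |00⟩, |01⟩ unchanged and applies T to qubit 1 on the control-|1⟩ pair (|10⟩, |11⟩).
T = [[1, 0], [0, (1/√2 + (1/√2)i)]].
With a = amp(|10⟩) = (-0.1463 - 0.03921i) and b = amp(|11⟩) = (0.03768 + 0.0101i):
new amp(|10⟩) = (1)·a = (-0.1463 - 0.03921i)
new amp(|11⟩) = (1/√2 + (1/√2)i)·b = (0.0195 + 0.03379i)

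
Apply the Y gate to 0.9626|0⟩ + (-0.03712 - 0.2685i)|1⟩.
(-0.2685 + 0.03712i)|0⟩ + 0.9626i|1⟩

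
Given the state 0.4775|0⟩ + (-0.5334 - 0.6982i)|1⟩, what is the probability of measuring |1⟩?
0.772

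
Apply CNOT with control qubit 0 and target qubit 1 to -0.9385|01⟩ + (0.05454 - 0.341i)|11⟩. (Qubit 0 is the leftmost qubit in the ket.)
-0.9385|01⟩ + (0.05454 - 0.341i)|10⟩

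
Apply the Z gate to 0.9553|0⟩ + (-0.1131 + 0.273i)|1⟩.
0.9553|0⟩ + (0.1131 - 0.273i)|1⟩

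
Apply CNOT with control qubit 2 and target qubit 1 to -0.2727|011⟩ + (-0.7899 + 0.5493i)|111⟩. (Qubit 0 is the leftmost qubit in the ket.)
-0.2727|001⟩ + (-0.7899 + 0.5493i)|101⟩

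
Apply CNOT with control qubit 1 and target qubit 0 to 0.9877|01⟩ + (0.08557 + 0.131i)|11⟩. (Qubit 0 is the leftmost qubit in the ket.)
(0.08557 + 0.131i)|01⟩ + 0.9877|11⟩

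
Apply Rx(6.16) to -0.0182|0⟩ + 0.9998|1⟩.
(0.01817 - 0.06154i)|0⟩ + (-0.9979 + 0.00112i)|1⟩

Rx(6.16) = [[cos(θ/2), −i·sin(θ/2)], [−i·sin(θ/2), cos(θ/2)]]; θ = 6.16, cos(θ/2) ≈ -0.998104, sin(θ/2) ≈ 0.0615537.
With a = amp(|0⟩) = -0.0182 and b = amp(|1⟩) = 0.9998:
new amp(|0⟩) = (-0.998104)·a + (-0.0615537i)·b = (0.01817 - 0.06154i)
new amp(|1⟩) = (-0.0615537i)·a + (-0.998104)·b = (-0.9979 + 0.00112i)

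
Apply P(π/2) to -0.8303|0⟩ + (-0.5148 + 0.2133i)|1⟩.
-0.8303|0⟩ + (-0.2133 - 0.5148i)|1⟩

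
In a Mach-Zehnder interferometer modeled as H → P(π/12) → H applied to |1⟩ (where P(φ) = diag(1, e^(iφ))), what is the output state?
(0.01704 - 0.1294i)|0⟩ + (0.983 + 0.1294i)|1⟩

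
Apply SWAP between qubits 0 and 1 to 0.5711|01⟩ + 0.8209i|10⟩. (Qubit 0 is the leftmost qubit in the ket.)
0.8209i|01⟩ + 0.5711|10⟩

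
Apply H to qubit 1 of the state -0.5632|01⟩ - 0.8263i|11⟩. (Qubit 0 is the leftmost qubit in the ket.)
-0.3982|00⟩ + 0.3982|01⟩ - 0.5843i|10⟩ + 0.5843i|11⟩

H on qubit 1 mixes each pair of kets that differ only in qubit 1: amplitudes (a, b) of (|…0…⟩, |…1…⟩) become ((a + b)/√2, (a − b)/√2). Kets absent from the input have amplitude 0.
(|00⟩, |01⟩): (a, b) = (0, -0.5632) → (-0.3982, 0.3982)
(|10⟩, |11⟩): (a, b) = (0, -0.8263i) → (-0.5843i, 0.5843i)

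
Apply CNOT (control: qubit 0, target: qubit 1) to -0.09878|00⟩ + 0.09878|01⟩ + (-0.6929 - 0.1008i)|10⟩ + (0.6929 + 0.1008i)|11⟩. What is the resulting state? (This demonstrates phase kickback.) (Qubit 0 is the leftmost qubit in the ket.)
-0.09878|00⟩ + 0.09878|01⟩ + (0.6929 + 0.1008i)|10⟩ + (-0.6929 - 0.1008i)|11⟩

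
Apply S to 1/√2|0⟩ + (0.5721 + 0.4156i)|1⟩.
1/√2|0⟩ + (-0.4156 + 0.5721i)|1⟩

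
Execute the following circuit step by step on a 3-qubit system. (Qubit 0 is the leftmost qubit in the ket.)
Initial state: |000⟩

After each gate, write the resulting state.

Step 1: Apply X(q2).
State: |001⟩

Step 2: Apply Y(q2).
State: -i|000⟩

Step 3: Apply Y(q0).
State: |100⟩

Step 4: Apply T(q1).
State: |100⟩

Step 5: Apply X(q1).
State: |110⟩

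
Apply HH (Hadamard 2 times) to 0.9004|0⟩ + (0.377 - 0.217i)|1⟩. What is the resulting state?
0.9004|0⟩ + (0.377 - 0.217i)|1⟩

H² = I, so an even number of Hadamards cancels: H^2 = I and the state is unchanged.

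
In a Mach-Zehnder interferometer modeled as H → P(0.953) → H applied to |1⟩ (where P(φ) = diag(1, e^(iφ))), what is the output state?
(0.2104 - 0.4076i)|0⟩ + (0.7896 + 0.4076i)|1⟩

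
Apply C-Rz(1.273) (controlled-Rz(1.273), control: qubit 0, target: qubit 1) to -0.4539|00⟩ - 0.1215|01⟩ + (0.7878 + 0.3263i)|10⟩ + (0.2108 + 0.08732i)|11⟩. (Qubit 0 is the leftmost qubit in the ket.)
-0.4539|00⟩ - 0.1215|01⟩ + (0.8275 - 0.2059i)|10⟩ + (0.1176 + 0.1955i)|11⟩

C-Rz(1.273) leaves the control-|0⟩ kets |00⟩, |01⟩ unchanged and applies Rz(1.273) to qubit 1 on the control-|1⟩ pair (|10⟩, |11⟩).
Rz(1.273) = [[e^(−iθ/2), 0], [0, e^(iθ/2)]] with e^(±iθ/2) = cos(θ/2) ± i·sin(θ/2); θ = 1.273, cos(θ/2) ≈ 0.804181, sin(θ/2) ≈ 0.594384.
With a = amp(|10⟩) = (0.7878 + 0.3263i) and b = amp(|11⟩) = (0.2108 + 0.08732i):
new amp(|10⟩) = (0.804181 - 0.594384i)·a = (0.8275 - 0.2059i)
new amp(|11⟩) = (0.804181 + 0.594384i)·b = (0.1176 + 0.1955i)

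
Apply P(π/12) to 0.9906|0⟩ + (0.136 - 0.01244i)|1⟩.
0.9906|0⟩ + (0.1346 + 0.02318i)|1⟩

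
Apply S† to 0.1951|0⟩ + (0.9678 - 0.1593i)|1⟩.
0.1951|0⟩ + (-0.1593 - 0.9678i)|1⟩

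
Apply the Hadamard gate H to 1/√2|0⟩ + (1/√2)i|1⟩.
(1/2 + (1/2)i)|0⟩ + (1/2 - (1/2)i)|1⟩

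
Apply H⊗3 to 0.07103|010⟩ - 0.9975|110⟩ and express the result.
-0.3276|000⟩ - 0.3276|001⟩ + 0.3276|010⟩ + 0.3276|011⟩ + 0.3778|100⟩ + 0.3778|101⟩ - 0.3778|110⟩ - 0.3778|111⟩

H⊗3 gives amp(|y⟩) = (1/2√2) Σ_x (−1)^(x·y) amp(|x⟩), where x·y is the number of positions in which both x and y have a 1.
|000⟩: (0.07103 - 0.9975)/(2√2) = -0.3276
|001⟩: (0.07103 - 0.9975)/(2√2) = -0.3276
|010⟩: (-0.07103 + 0.9975)/(2√2) = 0.3276
|011⟩: (-0.07103 + 0.9975)/(2√2) = 0.3276
|100⟩: (0.07103 + 0.9975)/(2√2) = 0.3778
|101⟩: (0.07103 + 0.9975)/(2√2) = 0.3778
|110⟩: (-0.07103 - 0.9975)/(2√2) = -0.3778
|111⟩: (-0.07103 - 0.9975)/(2√2) = -0.3778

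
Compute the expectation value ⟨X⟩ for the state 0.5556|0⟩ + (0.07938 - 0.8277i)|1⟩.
0.08821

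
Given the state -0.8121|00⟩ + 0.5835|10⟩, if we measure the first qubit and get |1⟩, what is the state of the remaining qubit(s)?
|0⟩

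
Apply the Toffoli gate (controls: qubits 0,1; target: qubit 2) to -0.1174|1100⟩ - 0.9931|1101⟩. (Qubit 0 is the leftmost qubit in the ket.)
-0.1174|1110⟩ - 0.9931|1111⟩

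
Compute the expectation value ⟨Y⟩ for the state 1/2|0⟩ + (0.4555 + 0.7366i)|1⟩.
0.7366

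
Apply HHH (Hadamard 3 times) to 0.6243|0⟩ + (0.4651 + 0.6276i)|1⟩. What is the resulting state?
(0.7703 + 0.4438i)|0⟩ + (0.1126 - 0.4438i)|1⟩

H² = I, so H^3 = H: a single Hadamard. With (a, b) = (0.6243, (0.4651 + 0.6276i)), H gives ((a + b)/√2, (a − b)/√2) = ((0.7703 + 0.4438i), (0.1126 - 0.4438i)).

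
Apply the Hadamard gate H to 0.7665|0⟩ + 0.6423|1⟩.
0.9962|0⟩ + 0.08782|1⟩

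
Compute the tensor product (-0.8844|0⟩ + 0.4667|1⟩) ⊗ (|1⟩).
-0.8844|01⟩ + 0.4667|11⟩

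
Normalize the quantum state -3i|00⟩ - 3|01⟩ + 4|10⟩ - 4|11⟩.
-0.4243i|00⟩ - 0.4243|01⟩ + 0.5657|10⟩ - 0.5657|11⟩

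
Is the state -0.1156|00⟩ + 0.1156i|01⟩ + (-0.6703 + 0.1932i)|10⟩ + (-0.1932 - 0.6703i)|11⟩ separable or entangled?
Entangled

Writing the state as a|00⟩ + b|01⟩ + c|10⟩ + d|11⟩, it is a product state iff ad − bc = 0.
Here (a, b, c, d) = (-0.1156, 0.1156i, (-0.6703 + 0.1932i), (-0.1932 - 0.6703i)): ad − bc = (-0.1156)(-0.1932 - 0.6703i) − (0.1156i)(-0.6703 + 0.1932i) = (0.04467 + 0.155i) ≠ 0, so the state is entangled.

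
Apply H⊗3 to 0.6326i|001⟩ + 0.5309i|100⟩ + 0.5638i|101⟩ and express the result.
0.6107i|000⟩ - 0.2353i|001⟩ + 0.6107i|010⟩ - 0.2353i|011⟩ - 0.1634i|100⟩ - 0.212i|101⟩ - 0.1634i|110⟩ - 0.212i|111⟩

H⊗3 gives amp(|y⟩) = (1/2√2) Σ_x (−1)^(x·y) amp(|x⟩), where x·y is the number of positions in which both x and y have a 1.
|000⟩: (0.6326i + 0.5309i + 0.5638i)/(2√2) = 0.6107i
|001⟩: (-0.6326i + 0.5309i - 0.5638i)/(2√2) = -0.2353i
|010⟩: (0.6326i + 0.5309i + 0.5638i)/(2√2) = 0.6107i
|011⟩: (-0.6326i + 0.5309i - 0.5638i)/(2√2) = -0.2353i
|100⟩: (0.6326i - 0.5309i - 0.5638i)/(2√2) = -0.1634i
|101⟩: (-0.6326i - 0.5309i + 0.5638i)/(2√2) = -0.212i
|110⟩: (0.6326i - 0.5309i - 0.5638i)/(2√2) = -0.1634i
|111⟩: (-0.6326i - 0.5309i + 0.5638i)/(2√2) = -0.212i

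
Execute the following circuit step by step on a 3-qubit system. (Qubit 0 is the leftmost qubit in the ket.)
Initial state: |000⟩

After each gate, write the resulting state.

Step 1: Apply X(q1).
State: |010⟩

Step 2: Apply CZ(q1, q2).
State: |010⟩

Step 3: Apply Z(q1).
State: -|010⟩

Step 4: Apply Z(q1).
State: |010⟩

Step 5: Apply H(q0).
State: 1/√2|010⟩ + 1/√2|110⟩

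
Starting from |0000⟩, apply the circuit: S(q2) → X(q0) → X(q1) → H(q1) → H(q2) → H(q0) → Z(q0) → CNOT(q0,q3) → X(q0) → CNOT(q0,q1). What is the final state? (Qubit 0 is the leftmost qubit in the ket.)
1/√8|0001⟩ + 1/√8|0011⟩ - 1/√8|0101⟩ - 1/√8|0111⟩ - 1/√8|1000⟩ - 1/√8|1010⟩ + 1/√8|1100⟩ + 1/√8|1110⟩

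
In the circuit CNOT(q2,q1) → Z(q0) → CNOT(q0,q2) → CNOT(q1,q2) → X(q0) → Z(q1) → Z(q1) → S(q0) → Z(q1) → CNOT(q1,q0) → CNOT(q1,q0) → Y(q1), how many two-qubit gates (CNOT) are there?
5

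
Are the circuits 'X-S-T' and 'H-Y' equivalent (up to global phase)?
No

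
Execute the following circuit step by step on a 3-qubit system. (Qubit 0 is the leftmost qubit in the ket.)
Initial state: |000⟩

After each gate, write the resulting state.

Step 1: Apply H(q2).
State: 1/√2|000⟩ + 1/√2|001⟩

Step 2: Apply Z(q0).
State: 1/√2|000⟩ + 1/√2|001⟩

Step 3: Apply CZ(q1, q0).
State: 1/√2|000⟩ + 1/√2|001⟩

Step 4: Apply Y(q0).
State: (1/√2)i|100⟩ + (1/√2)i|101⟩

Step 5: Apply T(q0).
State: (-1/2 + (1/2)i)|100⟩ + (-1/2 + (1/2)i)|101⟩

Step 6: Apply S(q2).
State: (-1/2 + (1/2)i)|100⟩ + (-1/2 - (1/2)i)|101⟩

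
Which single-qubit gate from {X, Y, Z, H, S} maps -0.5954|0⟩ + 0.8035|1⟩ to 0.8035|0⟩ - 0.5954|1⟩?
X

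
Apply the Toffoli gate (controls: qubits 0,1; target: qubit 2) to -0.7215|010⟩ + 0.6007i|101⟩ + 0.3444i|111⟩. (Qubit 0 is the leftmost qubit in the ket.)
-0.7215|010⟩ + 0.6007i|101⟩ + 0.3444i|110⟩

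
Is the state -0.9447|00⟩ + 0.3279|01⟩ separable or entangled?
Separable

Writing the state as a|00⟩ + b|01⟩ + c|10⟩ + d|11⟩, it is a product state iff ad − bc = 0.
Here (a, b, c, d) = (-0.9447, 0.3279, 0, 0): ad − bc = (-0.9447)(0) − (0.3279)(0) = 0, so the state is separable.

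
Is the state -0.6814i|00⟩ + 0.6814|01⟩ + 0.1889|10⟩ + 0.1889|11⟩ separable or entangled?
Entangled

Writing the state as a|00⟩ + b|01⟩ + c|10⟩ + d|11⟩, it is a product state iff ad − bc = 0.
Here (a, b, c, d) = (-0.6814i, 0.6814, 0.1889, 0.1889): ad − bc = (-0.6814i)(0.1889) − (0.6814)(0.1889) = (-0.1287 - 0.1287i) ≠ 0, so the state is entangled.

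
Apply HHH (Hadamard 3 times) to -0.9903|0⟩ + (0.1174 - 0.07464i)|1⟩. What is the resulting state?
(-0.6172 - 0.05278i)|0⟩ + (-0.7833 + 0.05278i)|1⟩

H² = I, so H^3 = H: a single Hadamard. With (a, b) = (-0.9903, (0.1174 - 0.07464i)), H gives ((a + b)/√2, (a − b)/√2) = ((-0.6172 - 0.05278i), (-0.7833 + 0.05278i)).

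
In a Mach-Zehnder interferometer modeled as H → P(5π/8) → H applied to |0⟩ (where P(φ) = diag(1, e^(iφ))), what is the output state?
(0.3087 + 0.4619i)|0⟩ + (0.6913 - 0.4619i)|1⟩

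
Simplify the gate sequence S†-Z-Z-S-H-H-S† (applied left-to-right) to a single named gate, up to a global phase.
S†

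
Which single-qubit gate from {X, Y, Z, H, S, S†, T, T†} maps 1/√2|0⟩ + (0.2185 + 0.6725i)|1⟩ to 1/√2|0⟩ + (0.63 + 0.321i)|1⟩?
T†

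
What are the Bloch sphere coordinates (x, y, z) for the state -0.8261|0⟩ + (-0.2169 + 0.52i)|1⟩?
(0.3584, -0.8591, 0.365)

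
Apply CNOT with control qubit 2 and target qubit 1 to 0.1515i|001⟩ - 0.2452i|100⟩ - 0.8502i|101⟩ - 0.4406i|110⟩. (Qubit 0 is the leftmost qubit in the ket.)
0.1515i|011⟩ - 0.2452i|100⟩ - 0.4406i|110⟩ - 0.8502i|111⟩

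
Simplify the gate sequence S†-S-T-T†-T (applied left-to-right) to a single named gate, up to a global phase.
T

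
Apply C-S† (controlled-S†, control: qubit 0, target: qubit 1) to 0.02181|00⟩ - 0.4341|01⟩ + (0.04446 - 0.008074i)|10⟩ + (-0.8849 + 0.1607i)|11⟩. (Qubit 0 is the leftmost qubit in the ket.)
0.02181|00⟩ - 0.4341|01⟩ + (0.04446 - 0.008074i)|10⟩ + (0.1607 + 0.8849i)|11⟩

C-S† leaves the control-|0⟩ kets |00⟩, |01⟩ unchanged and applies S† to qubit 1 on the control-|1⟩ pair (|10⟩, |11⟩).
S† = [[1, 0], [0, -i]].
With a = amp(|10⟩) = (0.04446 - 0.008074i) and b = amp(|11⟩) = (-0.8849 + 0.1607i):
new amp(|10⟩) = (1)·a = (0.04446 - 0.008074i)
new amp(|11⟩) = (-i)·b = (0.1607 + 0.8849i)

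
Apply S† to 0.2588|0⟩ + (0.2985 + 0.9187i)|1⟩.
0.2588|0⟩ + (0.9187 - 0.2985i)|1⟩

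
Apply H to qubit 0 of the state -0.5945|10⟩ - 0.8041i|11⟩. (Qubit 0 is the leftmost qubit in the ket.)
-0.4204|00⟩ - 0.5686i|01⟩ + 0.4204|10⟩ + 0.5686i|11⟩

H on qubit 0 mixes each pair of kets that differ only in qubit 0: amplitudes (a, b) of (|…0…⟩, |…1…⟩) become ((a + b)/√2, (a − b)/√2). Kets absent from the input have amplitude 0.
(|00⟩, |10⟩): (a, b) = (0, -0.5945) → (-0.4204, 0.4204)
(|01⟩, |11⟩): (a, b) = (0, -0.8041i) → (-0.5686i, 0.5686i)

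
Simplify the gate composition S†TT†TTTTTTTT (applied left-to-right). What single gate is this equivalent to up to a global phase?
S†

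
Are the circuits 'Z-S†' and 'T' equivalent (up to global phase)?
No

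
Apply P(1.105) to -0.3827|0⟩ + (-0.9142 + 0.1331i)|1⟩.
-0.3827|0⟩ + (-0.5295 - 0.757i)|1⟩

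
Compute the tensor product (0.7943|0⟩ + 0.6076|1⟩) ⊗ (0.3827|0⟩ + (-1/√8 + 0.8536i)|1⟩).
0.304|00⟩ + (-0.2808 + 0.678i)|01⟩ + 0.2325|10⟩ + (-0.2148 + 0.5186i)|11⟩

amp(|b₁b₂…⟩) = product of the factor amplitudes for bits b₁, b₂, …; only kets whose every factor amplitude is nonzero survive.
|00⟩: (0.7943)(0.3827) = 0.304
|01⟩: (0.7943)(-1/√8 + 0.8536i) = (-0.2808 + 0.678i)
|10⟩: (0.6076)(0.3827) = 0.2325
|11⟩: (0.6076)(-1/√8 + 0.8536i) = (-0.2148 + 0.5186i)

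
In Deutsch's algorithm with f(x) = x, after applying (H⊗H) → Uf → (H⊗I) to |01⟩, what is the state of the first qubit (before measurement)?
|1⟩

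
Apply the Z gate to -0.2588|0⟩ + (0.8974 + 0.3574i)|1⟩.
-0.2588|0⟩ + (-0.8974 - 0.3574i)|1⟩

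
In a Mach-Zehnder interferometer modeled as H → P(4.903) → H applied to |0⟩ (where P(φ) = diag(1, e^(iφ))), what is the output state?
(0.5947 - 0.4909i)|0⟩ + (0.4053 + 0.4909i)|1⟩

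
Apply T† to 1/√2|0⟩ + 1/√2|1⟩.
1/√2|0⟩ + (1/2 - (1/2)i)|1⟩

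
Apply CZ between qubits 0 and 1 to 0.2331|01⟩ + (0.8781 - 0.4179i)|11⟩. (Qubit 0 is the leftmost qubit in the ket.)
0.2331|01⟩ + (-0.8781 + 0.4179i)|11⟩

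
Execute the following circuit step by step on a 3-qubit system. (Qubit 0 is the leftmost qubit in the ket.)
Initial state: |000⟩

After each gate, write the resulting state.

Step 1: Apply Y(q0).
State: i|100⟩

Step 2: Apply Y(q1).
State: -|110⟩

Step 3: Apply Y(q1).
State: i|100⟩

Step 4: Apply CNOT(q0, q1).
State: i|110⟩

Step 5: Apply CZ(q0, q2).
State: i|110⟩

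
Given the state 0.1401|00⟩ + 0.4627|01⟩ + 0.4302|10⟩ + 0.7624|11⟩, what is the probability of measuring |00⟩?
0.01963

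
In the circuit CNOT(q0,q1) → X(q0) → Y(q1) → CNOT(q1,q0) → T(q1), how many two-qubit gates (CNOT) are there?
2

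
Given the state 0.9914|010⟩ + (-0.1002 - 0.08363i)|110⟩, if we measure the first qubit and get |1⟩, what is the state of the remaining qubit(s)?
(-0.7677 - 0.6408i)|10⟩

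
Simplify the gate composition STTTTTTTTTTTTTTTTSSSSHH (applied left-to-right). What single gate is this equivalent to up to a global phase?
S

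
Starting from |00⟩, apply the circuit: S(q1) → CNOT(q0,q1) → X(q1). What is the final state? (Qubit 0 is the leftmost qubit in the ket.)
|01⟩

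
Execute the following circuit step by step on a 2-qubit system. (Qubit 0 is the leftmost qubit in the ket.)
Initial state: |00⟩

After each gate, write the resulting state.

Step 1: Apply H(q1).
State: 1/√2|00⟩ + 1/√2|01⟩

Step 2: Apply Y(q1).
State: -(1/√2)i|00⟩ + (1/√2)i|01⟩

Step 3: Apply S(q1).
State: -(1/√2)i|00⟩ - 1/√2|01⟩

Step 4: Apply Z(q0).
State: -(1/√2)i|00⟩ - 1/√2|01⟩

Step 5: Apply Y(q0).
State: 1/√2|10⟩ - (1/√2)i|11⟩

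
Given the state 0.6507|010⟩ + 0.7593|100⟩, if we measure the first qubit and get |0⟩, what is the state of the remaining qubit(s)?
|10⟩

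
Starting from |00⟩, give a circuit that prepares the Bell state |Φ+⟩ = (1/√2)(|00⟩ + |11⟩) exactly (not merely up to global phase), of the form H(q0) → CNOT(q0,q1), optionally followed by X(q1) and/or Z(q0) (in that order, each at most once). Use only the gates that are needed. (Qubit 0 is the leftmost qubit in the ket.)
H(q0) → CNOT(q0,q1)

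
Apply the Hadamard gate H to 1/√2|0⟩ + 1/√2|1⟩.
|0⟩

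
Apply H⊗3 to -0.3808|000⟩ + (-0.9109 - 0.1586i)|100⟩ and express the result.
(-0.4567 - 0.05607i)|000⟩ + (-0.4567 - 0.05607i)|001⟩ + (-0.4567 - 0.05607i)|010⟩ + (-0.4567 - 0.05607i)|011⟩ + (0.1874 + 0.05607i)|100⟩ + (0.1874 + 0.05607i)|101⟩ + (0.1874 + 0.05607i)|110⟩ + (0.1874 + 0.05607i)|111⟩

H⊗3 gives amp(|y⟩) = (1/2√2) Σ_x (−1)^(x·y) amp(|x⟩), where x·y is the number of positions in which both x and y have a 1.
|000⟩: (-0.3808 + (-0.9109 - 0.1586i))/(2√2) = (-0.4567 - 0.05607i)
|001⟩: (-0.3808 + (-0.9109 - 0.1586i))/(2√2) = (-0.4567 - 0.05607i)
|010⟩: (-0.3808 + (-0.9109 - 0.1586i))/(2√2) = (-0.4567 - 0.05607i)
|011⟩: (-0.3808 + (-0.9109 - 0.1586i))/(2√2) = (-0.4567 - 0.05607i)
|100⟩: (-0.3808 - (-0.9109 - 0.1586i))/(2√2) = (0.1874 + 0.05607i)
|101⟩: (-0.3808 - (-0.9109 - 0.1586i))/(2√2) = (0.1874 + 0.05607i)
|110⟩: (-0.3808 - (-0.9109 - 0.1586i))/(2√2) = (0.1874 + 0.05607i)
|111⟩: (-0.3808 - (-0.9109 - 0.1586i))/(2√2) = (0.1874 + 0.05607i)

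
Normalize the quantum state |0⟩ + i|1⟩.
1/√2|0⟩ + (1/√2)i|1⟩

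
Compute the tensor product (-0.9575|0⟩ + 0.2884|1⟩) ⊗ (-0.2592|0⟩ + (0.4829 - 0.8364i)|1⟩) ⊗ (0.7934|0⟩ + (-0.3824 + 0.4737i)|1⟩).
0.1969|000⟩ + (-0.09491 + 0.1176i)|001⟩ + (-0.3668 + 0.6354i)|010⟩ + (-0.2026 - 0.5253i)|011⟩ - 0.05931|100⟩ + (0.02859 - 0.03541i)|101⟩ + (0.1105 - 0.1914i)|110⟩ + (0.06101 + 0.1582i)|111⟩

amp(|b₁b₂…⟩) = product of the factor amplitudes for bits b₁, b₂, …; only kets whose every factor amplitude is nonzero survive.
|000⟩: (-0.9575)(-0.2592)(0.7934) = 0.1969
|001⟩: (-0.9575)(-0.2592)(-0.3824 + 0.4737i) = (-0.09491 + 0.1176i)
|010⟩: (-0.9575)(0.4829 - 0.8364i)(0.7934) = (-0.3668 + 0.6354i)
|011⟩: (-0.9575)(0.4829 - 0.8364i)(-0.3824 + 0.4737i) = (-0.2026 - 0.5253i)
|100⟩: (0.2884)(-0.2592)(0.7934) = -0.05931
|101⟩: (0.2884)(-0.2592)(-0.3824 + 0.4737i) = (0.02859 - 0.03541i)
|110⟩: (0.2884)(0.4829 - 0.8364i)(0.7934) = (0.1105 - 0.1914i)
|111⟩: (0.2884)(0.4829 - 0.8364i)(-0.3824 + 0.4737i) = (0.06101 + 0.1582i)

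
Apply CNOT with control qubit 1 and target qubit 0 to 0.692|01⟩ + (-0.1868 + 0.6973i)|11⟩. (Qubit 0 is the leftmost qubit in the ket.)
(-0.1868 + 0.6973i)|01⟩ + 0.692|11⟩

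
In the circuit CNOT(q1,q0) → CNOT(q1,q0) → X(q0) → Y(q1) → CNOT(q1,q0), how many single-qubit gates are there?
2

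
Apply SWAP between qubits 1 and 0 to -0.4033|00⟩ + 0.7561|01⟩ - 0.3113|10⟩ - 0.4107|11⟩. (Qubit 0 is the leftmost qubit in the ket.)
-0.4033|00⟩ - 0.3113|01⟩ + 0.7561|10⟩ - 0.4107|11⟩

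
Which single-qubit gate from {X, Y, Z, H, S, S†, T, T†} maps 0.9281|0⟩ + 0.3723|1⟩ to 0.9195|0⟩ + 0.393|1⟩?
H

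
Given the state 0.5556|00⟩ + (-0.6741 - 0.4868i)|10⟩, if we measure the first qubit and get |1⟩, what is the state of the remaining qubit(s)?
(-0.8107 - 0.5855i)|0⟩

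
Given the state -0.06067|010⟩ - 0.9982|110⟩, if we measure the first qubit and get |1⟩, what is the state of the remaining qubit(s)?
-|10⟩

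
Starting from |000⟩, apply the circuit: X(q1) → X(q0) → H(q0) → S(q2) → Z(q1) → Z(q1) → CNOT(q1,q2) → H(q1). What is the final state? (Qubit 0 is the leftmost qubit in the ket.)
1/2|001⟩ - 1/2|011⟩ - 1/2|101⟩ + 1/2|111⟩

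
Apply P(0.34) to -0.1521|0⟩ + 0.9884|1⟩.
-0.1521|0⟩ + (0.9318 + 0.3296i)|1⟩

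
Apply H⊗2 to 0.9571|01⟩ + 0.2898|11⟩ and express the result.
0.6235|00⟩ - 0.6235|01⟩ + 0.3337|10⟩ - 0.3337|11⟩

H⊗2 gives amp(|y⟩) = (1/2) Σ_x (−1)^(x·y) amp(|x⟩), where x·y is the number of positions in which both x and y have a 1.
|00⟩: (0.9571 + 0.2898)/2 = 0.6235
|01⟩: (-0.9571 - 0.2898)/2 = -0.6235
|10⟩: (0.9571 - 0.2898)/2 = 0.3337
|11⟩: (-0.9571 + 0.2898)/2 = -0.3337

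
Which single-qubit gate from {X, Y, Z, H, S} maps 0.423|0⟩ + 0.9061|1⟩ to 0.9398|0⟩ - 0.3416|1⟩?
H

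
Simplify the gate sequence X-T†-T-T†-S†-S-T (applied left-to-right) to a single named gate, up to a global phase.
X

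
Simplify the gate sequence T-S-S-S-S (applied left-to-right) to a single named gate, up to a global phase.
T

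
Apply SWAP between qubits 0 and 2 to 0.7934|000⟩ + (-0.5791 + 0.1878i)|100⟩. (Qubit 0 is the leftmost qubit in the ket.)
0.7934|000⟩ + (-0.5791 + 0.1878i)|001⟩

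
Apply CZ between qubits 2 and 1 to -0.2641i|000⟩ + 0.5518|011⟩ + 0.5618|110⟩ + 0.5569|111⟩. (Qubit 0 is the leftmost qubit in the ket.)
-0.2641i|000⟩ - 0.5518|011⟩ + 0.5618|110⟩ - 0.5569|111⟩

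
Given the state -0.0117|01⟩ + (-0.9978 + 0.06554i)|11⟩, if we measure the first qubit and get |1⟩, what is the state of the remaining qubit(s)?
(-0.9978 + 0.06554i)|1⟩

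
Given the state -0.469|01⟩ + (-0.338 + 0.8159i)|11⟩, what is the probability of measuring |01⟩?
0.22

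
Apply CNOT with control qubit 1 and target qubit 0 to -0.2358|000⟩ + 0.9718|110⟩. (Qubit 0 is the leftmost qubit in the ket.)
-0.2358|000⟩ + 0.9718|010⟩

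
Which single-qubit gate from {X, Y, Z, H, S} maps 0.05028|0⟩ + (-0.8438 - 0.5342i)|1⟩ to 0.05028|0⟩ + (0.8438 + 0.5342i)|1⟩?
Z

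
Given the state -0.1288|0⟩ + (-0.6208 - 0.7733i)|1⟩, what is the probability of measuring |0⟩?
0.01659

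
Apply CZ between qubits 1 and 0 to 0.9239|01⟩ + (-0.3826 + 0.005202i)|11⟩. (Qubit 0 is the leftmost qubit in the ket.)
0.9239|01⟩ + (0.3826 - 0.005202i)|11⟩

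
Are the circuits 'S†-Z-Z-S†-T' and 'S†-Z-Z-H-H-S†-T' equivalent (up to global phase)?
Yes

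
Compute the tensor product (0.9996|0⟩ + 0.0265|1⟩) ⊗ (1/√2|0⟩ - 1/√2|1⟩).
0.7068|00⟩ - 0.7068|01⟩ + 0.01874|10⟩ - 0.01874|11⟩

amp(|b₁b₂…⟩) = product of the factor amplitudes for bits b₁, b₂, …; only kets whose every factor amplitude is nonzero survive.
|00⟩: (0.9996)(1/√2) = 0.7068
|01⟩: (0.9996)(-1/√2) = -0.7068
|10⟩: (0.0265)(1/√2) = 0.01874
|11⟩: (0.0265)(-1/√2) = -0.01874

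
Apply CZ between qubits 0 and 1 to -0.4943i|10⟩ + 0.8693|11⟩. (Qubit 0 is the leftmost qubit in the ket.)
-0.4943i|10⟩ - 0.8693|11⟩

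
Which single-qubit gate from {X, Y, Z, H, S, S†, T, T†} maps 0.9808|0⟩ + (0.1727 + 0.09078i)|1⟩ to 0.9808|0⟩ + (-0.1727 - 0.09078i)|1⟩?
Z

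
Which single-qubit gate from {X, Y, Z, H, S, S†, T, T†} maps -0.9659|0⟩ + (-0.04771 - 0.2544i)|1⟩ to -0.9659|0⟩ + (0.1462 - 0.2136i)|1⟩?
T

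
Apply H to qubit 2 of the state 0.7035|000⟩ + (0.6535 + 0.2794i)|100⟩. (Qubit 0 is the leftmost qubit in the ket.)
0.4974|000⟩ + 0.4974|001⟩ + (0.4621 + 0.1976i)|100⟩ + (0.4621 + 0.1976i)|101⟩

H on qubit 2 mixes each pair of kets that differ only in qubit 2: amplitudes (a, b) of (|…0…⟩, |…1…⟩) become ((a + b)/√2, (a − b)/√2). Kets absent from the input have amplitude 0.
(|000⟩, |001⟩): (a, b) = (0.7035, 0) → (0.4974, 0.4974)
(|100⟩, |101⟩): (a, b) = ((0.6535 + 0.2794i), 0) → ((0.4621 + 0.1976i), (0.4621 + 0.1976i))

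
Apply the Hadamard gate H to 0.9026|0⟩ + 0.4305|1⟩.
0.9426|0⟩ + 0.3338|1⟩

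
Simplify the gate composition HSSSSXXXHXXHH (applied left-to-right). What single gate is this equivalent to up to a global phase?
Z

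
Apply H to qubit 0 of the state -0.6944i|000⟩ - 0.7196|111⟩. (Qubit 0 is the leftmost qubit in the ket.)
-0.491i|000⟩ - 0.5088|011⟩ - 0.491i|100⟩ + 0.5088|111⟩

H on qubit 0 mixes each pair of kets that differ only in qubit 0: amplitudes (a, b) of (|…0…⟩, |…1…⟩) become ((a + b)/√2, (a − b)/√2). Kets absent from the input have amplitude 0.
(|000⟩, |100⟩): (a, b) = (-0.6944i, 0) → (-0.491i, -0.491i)
(|011⟩, |111⟩): (a, b) = (0, -0.7196) → (-0.5088, 0.5088)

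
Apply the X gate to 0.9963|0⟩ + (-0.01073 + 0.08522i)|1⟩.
(-0.01073 + 0.08522i)|0⟩ + 0.9963|1⟩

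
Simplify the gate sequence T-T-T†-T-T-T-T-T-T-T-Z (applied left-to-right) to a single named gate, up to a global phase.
Z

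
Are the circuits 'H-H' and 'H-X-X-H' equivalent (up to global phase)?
Yes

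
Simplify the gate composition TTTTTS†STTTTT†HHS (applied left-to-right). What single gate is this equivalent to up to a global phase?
S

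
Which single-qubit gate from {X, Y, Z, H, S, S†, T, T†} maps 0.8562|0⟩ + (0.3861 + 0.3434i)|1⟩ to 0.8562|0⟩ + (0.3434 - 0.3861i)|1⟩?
S†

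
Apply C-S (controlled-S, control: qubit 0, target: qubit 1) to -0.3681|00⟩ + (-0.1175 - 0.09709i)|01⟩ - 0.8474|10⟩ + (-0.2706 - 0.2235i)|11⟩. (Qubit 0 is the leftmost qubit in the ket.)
-0.3681|00⟩ + (-0.1175 - 0.09709i)|01⟩ - 0.8474|10⟩ + (0.2235 - 0.2706i)|11⟩

C-S leaves the control-|0⟩ kets |00⟩, |01⟩ unchanged and applies S to qubit 1 on the control-|1⟩ pair (|10⟩, |11⟩).
S = [[1, 0], [0, i]].
With a = amp(|10⟩) = -0.8474 and b = amp(|11⟩) = (-0.2706 - 0.2235i):
new amp(|10⟩) = (1)·a = -0.8474
new amp(|11⟩) = (i)·b = (0.2235 - 0.2706i)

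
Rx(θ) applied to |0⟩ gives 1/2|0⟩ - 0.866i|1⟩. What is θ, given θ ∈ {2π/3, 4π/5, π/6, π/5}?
2π/3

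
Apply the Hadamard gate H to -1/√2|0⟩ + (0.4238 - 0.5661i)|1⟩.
(-0.2003 - 0.4003i)|0⟩ + (-0.7997 + 0.4003i)|1⟩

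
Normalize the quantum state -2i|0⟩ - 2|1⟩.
-(1/√2)i|0⟩ - 1/√2|1⟩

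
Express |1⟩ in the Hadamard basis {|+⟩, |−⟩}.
1/√2|+⟩ - 1/√2|−⟩

With |ψ⟩ = α|0⟩ + β|1⟩, the Hadamard-basis coefficients are ⟨+|ψ⟩ = (α + β)/√2 and ⟨−|ψ⟩ = (α − β)/√2.
Here α = 0, β = 1: (α + β)/√2 = 1/√2, (α − β)/√2 = -1/√2.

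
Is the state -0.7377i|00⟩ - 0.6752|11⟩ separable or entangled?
Entangled

Writing the state as a|00⟩ + b|01⟩ + c|10⟩ + d|11⟩, it is a product state iff ad − bc = 0.
Here (a, b, c, d) = (-0.7377i, 0, 0, -0.6752): ad − bc = (-0.7377i)(-0.6752) − (0)(0) = 0.4981i ≠ 0, so the state is entangled.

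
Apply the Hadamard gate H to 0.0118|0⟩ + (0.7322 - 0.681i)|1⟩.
(0.5261 - 0.4815i)|0⟩ + (-0.5094 + 0.4815i)|1⟩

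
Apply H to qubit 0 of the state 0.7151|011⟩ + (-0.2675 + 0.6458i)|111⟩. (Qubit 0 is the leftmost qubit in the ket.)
(0.3165 + 0.4566i)|011⟩ + (0.6948 - 0.4566i)|111⟩

H on qubit 0 mixes each pair of kets that differ only in qubit 0: amplitudes (a, b) of (|…0…⟩, |…1…⟩) become ((a + b)/√2, (a − b)/√2). Kets absent from the input have amplitude 0.
(|011⟩, |111⟩): (a, b) = (0.7151, (-0.2675 + 0.6458i)) → ((0.3165 + 0.4566i), (0.6948 - 0.4566i))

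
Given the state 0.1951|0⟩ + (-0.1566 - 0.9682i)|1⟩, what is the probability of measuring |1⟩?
0.9619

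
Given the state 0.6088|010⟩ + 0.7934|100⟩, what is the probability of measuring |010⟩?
0.3706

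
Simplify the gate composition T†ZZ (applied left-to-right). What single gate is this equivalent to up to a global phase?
T†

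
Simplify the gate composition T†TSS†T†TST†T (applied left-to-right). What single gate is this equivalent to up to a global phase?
S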